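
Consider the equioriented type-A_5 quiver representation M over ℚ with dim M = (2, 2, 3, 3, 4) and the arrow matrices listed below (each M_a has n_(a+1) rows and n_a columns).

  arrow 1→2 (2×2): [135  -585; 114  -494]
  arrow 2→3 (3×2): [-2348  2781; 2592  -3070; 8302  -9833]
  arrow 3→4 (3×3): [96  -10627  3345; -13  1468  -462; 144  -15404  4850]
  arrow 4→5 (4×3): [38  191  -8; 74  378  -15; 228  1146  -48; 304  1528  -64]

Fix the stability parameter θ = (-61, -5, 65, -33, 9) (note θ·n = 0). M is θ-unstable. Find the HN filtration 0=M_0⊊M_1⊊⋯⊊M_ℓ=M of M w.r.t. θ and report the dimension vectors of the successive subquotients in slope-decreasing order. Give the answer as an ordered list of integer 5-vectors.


Barcode: M ≅ I[1,1], I[1,5], I[2,4], I[3,5], I[5,5]^2. HN layers by μ_θ (5 steps, strictly decreasing):
  μ^(1)=16; μ^(2)=41/3; μ^(3)=9; μ^(4)=-5; μ^(5)=-61

((0, 0, 1, 1, 0); (0, 0, 2, 2, 2); (0, 0, 0, 0, 2); (0, 2, 0, 0, 0); (2, 0, 0, 0, 0))


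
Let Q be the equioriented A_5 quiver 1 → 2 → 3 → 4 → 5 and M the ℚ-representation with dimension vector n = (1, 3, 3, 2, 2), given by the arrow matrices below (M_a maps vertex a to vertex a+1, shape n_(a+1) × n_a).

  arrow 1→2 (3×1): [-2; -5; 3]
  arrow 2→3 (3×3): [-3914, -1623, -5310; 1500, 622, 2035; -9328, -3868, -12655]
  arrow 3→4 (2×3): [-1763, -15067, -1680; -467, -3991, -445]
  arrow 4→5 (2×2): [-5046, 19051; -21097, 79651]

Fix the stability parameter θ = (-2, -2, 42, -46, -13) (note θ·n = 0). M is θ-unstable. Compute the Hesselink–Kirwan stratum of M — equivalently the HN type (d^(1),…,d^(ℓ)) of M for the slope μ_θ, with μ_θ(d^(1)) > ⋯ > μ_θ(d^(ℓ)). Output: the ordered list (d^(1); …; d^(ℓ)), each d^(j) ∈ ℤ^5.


Interval decomposition of M: I[1,5], I[2,2], I[2,5], I[3,3].
HN type (ℓ=4): μ^(1)=42; μ^(2)=-2; μ^(3)=-21/5; μ^(4)=-19/4

((0, 0, 1, 0, 0); (0, 1, 0, 0, 0); (1, 1, 1, 1, 1); (0, 1, 1, 1, 1))


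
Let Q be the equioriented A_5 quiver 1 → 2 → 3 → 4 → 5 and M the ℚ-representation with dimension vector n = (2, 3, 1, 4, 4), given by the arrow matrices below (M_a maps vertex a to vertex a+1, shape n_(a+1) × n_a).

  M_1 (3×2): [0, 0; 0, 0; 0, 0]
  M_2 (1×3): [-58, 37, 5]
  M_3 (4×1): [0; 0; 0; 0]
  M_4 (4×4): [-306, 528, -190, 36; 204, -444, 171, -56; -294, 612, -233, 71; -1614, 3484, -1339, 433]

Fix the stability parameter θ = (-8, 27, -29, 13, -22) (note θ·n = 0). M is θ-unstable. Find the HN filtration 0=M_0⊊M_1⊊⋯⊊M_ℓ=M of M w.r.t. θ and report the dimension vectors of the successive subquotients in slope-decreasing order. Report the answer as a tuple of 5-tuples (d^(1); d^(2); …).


Interval decomposition of M: I[1,1]^2, I[2,2]^2, I[2,3], I[4,4], I[4,5]^3, I[5,5].
HN type (ℓ=6): μ^(1)=27; μ^(2)=13; μ^(3)=-1; μ^(4)=-9/2; μ^(5)=-8; μ^(6)=-22

((0, 2, 0, 0, 0); (0, 0, 0, 1, 0); (0, 1, 1, 0, 0); (0, 0, 0, 3, 3); (2, 0, 0, 0, 0); (0, 0, 0, 0, 1))


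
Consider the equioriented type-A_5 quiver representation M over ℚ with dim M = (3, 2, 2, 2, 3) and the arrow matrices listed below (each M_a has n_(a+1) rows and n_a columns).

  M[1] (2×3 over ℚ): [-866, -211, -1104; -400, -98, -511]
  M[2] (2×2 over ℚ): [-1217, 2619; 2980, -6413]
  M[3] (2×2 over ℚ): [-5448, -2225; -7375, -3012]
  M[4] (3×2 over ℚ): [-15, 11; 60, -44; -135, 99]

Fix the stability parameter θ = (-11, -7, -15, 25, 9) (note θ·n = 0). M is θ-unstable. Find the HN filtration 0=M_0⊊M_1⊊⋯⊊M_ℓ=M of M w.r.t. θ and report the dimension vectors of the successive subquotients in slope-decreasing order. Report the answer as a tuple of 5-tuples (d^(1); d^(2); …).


Interval decomposition of M: I[1,1], I[1,4], I[1,5], I[5,5]^2.
HN type (ℓ=4): μ^(1)=25; μ^(2)=17; μ^(3)=9; μ^(4)=-11

((0, 0, 0, 1, 0); (0, 0, 0, 1, 1); (0, 0, 0, 0, 2); (3, 2, 2, 0, 0))


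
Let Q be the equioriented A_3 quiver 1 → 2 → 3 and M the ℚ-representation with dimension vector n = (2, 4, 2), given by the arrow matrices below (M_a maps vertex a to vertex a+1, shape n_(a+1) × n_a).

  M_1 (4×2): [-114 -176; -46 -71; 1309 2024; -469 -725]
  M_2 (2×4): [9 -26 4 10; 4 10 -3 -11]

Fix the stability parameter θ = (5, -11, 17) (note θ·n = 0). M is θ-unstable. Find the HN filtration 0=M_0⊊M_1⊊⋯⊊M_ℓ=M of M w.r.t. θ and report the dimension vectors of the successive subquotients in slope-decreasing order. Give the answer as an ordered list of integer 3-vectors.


Barcode: M ≅ I[1,3]^2, I[2,2]^2. HN layers by μ_θ (3 steps, strictly decreasing):
  μ^(1)=17; μ^(2)=-3; μ^(3)=-11

((0, 0, 2); (2, 2, 0); (0, 2, 0))


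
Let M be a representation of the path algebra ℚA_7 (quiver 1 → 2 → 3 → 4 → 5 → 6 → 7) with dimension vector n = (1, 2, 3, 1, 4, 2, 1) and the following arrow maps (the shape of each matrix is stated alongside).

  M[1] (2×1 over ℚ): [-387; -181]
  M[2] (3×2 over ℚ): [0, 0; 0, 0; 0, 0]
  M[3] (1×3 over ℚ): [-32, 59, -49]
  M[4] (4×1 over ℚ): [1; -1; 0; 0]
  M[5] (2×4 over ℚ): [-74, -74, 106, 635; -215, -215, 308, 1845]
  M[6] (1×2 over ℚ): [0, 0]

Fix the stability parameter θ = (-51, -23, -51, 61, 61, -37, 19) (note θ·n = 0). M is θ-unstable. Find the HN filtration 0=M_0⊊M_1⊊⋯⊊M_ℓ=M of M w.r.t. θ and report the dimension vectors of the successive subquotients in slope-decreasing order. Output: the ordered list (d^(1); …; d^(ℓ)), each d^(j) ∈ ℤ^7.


Via rank(M_{q-1}∘⋯∘M_p): M ≅ I[1,2], I[2,2], I[3,3]^2, I[3,5], I[5,5], I[5,6]^2, I[7,7].
μ_θ-semistable layers: μ^(1)=61; μ^(2)=19; μ^(3)=12; μ^(4)=-23; μ^(5)=-51

((0, 0, 0, 1, 2, 0, 0); (0, 0, 0, 0, 0, 0, 1); (0, 0, 0, 0, 2, 2, 0); (0, 2, 0, 0, 0, 0, 0); (1, 0, 3, 0, 0, 0, 0))


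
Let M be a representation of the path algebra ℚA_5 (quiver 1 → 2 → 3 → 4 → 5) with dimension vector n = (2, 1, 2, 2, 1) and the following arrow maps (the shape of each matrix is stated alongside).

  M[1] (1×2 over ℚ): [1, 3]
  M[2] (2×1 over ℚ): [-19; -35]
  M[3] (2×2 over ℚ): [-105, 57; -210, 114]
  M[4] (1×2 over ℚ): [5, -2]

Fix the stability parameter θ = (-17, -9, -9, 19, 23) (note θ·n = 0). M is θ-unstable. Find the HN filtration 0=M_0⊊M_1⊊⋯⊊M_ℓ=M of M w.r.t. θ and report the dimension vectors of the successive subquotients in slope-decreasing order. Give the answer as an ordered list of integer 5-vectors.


Via rank(M_{q-1}∘⋯∘M_p): M ≅ I[1,1], I[1,3], I[3,5], I[4,4].
μ_θ-semistable layers: μ^(1)=23; μ^(2)=19; μ^(3)=-9; μ^(4)=-17

((0, 0, 0, 0, 1); (0, 0, 0, 2, 0); (0, 1, 2, 0, 0); (2, 0, 0, 0, 0))


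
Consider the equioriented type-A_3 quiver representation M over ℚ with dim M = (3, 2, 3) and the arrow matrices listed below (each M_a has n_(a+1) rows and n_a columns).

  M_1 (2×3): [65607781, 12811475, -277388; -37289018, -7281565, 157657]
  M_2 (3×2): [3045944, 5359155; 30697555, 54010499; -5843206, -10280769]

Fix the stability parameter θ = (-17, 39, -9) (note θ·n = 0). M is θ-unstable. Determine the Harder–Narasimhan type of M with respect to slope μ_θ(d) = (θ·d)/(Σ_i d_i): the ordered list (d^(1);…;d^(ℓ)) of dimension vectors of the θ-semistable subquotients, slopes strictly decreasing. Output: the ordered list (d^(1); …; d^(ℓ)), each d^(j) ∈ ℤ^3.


Via rank(M_{q-1}∘⋯∘M_p): M ≅ I[1,1], I[1,3]^2, I[3,3].
μ_θ-semistable layers: μ^(1)=15; μ^(2)=-9; μ^(3)=-17

((0, 2, 2); (0, 0, 1); (3, 0, 0))


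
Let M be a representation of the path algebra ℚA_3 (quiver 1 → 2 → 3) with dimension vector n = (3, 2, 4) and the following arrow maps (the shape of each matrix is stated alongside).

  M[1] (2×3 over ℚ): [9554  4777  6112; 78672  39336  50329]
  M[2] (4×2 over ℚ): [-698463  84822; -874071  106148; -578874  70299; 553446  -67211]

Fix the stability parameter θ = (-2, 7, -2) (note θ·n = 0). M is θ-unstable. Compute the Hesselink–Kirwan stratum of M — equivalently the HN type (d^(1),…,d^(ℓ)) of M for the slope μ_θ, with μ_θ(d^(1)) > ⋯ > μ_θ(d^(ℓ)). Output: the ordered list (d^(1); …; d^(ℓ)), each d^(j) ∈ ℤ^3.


Interval decomposition of M: I[1,1], I[1,3]^2, I[3,3]^2.
HN type (ℓ=2): μ^(1)=5/2; μ^(2)=-2

((0, 2, 2); (3, 0, 2))


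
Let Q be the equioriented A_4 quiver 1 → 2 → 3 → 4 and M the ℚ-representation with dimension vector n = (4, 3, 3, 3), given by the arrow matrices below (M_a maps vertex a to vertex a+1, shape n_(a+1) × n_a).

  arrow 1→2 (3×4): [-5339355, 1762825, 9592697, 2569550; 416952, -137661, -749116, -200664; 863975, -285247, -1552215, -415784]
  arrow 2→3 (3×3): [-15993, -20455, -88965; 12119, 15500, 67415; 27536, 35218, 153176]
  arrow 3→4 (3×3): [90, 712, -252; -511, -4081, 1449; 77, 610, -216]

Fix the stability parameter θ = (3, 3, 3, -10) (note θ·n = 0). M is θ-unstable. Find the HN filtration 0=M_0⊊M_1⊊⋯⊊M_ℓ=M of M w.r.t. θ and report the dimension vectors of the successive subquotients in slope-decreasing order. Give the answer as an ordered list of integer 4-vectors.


Interval decomposition of M: I[1,1], I[1,2], I[1,4]^2, I[3,3], I[4,4].
HN type (ℓ=3): μ^(1)=3; μ^(2)=-1/4; μ^(3)=-10

((2, 1, 1, 0); (2, 2, 2, 2); (0, 0, 0, 1))


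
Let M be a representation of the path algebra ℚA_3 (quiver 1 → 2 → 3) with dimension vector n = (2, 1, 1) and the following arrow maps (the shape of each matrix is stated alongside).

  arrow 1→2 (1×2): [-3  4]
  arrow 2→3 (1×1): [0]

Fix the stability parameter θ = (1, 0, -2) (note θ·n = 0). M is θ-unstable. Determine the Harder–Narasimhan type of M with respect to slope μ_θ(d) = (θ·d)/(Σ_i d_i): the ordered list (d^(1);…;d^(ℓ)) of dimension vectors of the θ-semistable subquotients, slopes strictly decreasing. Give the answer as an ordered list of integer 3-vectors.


Via rank(M_{q-1}∘⋯∘M_p): M ≅ I[1,1], I[1,2], I[3,3].
μ_θ-semistable layers: μ^(1)=1; μ^(2)=1/2; μ^(3)=-2

((1, 0, 0); (1, 1, 0); (0, 0, 1))


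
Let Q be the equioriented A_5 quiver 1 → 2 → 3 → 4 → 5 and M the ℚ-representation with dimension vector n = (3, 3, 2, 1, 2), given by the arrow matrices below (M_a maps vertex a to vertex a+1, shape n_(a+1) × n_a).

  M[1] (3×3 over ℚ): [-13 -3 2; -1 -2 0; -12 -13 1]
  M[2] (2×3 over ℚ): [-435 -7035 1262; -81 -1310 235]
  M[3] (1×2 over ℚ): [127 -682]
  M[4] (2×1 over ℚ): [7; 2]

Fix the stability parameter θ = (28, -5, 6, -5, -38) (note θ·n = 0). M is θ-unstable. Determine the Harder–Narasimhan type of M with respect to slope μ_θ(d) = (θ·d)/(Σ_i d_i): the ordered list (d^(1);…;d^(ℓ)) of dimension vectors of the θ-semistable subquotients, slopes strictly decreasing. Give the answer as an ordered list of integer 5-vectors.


Barcode: M ≅ I[1,2], I[1,3], I[1,5], I[5,5]. HN layers by μ_θ (4 steps, strictly decreasing):
  μ^(1)=23/2; μ^(2)=29/3; μ^(3)=-14/5; μ^(4)=-38

((1, 1, 0, 0, 0); (1, 1, 1, 0, 0); (1, 1, 1, 1, 1); (0, 0, 0, 0, 1))


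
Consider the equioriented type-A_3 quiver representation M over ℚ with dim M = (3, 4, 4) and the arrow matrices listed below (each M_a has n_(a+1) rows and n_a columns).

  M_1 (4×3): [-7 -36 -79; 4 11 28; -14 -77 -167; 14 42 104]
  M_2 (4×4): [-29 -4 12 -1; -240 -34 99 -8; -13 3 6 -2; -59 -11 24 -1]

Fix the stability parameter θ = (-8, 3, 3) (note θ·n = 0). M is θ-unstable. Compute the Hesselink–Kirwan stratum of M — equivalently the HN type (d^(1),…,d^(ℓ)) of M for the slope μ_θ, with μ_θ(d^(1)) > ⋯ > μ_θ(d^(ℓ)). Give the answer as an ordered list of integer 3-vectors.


Barcode: M ≅ I[1,3]^3, I[2,3]. HN layers by μ_θ (2 steps, strictly decreasing):
  μ^(1)=3; μ^(2)=-8

((0, 4, 4); (3, 0, 0))


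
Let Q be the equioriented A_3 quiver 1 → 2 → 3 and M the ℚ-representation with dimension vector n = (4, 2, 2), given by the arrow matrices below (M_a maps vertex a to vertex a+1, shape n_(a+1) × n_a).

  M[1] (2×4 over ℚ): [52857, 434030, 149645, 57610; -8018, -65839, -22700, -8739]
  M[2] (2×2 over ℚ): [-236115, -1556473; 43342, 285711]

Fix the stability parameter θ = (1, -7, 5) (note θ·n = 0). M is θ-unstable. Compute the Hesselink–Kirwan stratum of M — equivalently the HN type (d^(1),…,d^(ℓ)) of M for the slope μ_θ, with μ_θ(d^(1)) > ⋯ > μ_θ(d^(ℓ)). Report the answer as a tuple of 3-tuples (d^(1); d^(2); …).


Interval decomposition of M: I[1,1]^2, I[1,3]^2.
HN type (ℓ=3): μ^(1)=5; μ^(2)=1; μ^(3)=-3

((0, 0, 2); (2, 0, 0); (2, 2, 0))


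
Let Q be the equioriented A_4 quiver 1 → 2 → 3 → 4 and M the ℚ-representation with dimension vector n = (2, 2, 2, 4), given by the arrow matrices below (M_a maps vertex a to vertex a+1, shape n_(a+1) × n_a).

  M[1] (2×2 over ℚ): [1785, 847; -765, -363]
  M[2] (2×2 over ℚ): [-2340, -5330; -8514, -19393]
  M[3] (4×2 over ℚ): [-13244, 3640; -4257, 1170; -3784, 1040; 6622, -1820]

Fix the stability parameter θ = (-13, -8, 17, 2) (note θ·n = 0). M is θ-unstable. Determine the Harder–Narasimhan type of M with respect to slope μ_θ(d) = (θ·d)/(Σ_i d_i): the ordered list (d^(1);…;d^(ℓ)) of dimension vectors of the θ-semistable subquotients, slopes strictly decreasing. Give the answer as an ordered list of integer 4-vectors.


Via rank(M_{q-1}∘⋯∘M_p): M ≅ I[1,1], I[1,3], I[2,2], I[3,4], I[4,4]^3.
μ_θ-semistable layers: μ^(1)=17; μ^(2)=19/2; μ^(3)=2; μ^(4)=-8; μ^(5)=-13

((0, 0, 1, 0); (0, 0, 1, 1); (0, 0, 0, 3); (0, 2, 0, 0); (2, 0, 0, 0))


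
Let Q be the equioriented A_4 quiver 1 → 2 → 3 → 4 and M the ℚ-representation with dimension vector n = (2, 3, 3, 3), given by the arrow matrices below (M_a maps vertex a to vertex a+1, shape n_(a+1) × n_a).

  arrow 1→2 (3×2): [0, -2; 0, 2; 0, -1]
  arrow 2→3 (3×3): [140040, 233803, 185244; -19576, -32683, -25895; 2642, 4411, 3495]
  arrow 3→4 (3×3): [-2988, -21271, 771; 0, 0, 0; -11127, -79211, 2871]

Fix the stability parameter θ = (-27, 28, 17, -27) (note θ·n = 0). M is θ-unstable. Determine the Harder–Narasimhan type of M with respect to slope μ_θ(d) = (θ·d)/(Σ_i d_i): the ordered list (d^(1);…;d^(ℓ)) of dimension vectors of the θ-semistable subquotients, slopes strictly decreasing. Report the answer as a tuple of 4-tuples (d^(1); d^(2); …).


Interval decomposition of M: I[1,1], I[1,4], I[2,3], I[2,4], I[4,4].
HN type (ℓ=3): μ^(1)=45/2; μ^(2)=6; μ^(3)=-27

((0, 1, 1, 0); (0, 2, 2, 2); (2, 0, 0, 1))


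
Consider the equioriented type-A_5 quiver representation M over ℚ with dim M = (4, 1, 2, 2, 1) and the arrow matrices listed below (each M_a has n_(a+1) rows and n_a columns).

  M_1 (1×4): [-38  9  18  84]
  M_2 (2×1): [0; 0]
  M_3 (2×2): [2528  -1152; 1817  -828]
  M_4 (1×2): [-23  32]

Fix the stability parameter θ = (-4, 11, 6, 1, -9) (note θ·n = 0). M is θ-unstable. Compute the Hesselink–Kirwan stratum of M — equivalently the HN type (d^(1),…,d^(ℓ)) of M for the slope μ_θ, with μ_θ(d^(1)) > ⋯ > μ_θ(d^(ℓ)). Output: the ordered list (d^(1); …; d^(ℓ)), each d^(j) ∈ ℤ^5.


Barcode: M ≅ I[1,1]^3, I[1,2], I[3,3], I[3,4], I[4,5]. HN layers by μ_θ (4 steps, strictly decreasing):
  μ^(1)=11; μ^(2)=6; μ^(3)=7/2; μ^(4)=-4

((0, 1, 0, 0, 0); (0, 0, 1, 0, 0); (0, 0, 1, 1, 0); (4, 0, 0, 1, 1))


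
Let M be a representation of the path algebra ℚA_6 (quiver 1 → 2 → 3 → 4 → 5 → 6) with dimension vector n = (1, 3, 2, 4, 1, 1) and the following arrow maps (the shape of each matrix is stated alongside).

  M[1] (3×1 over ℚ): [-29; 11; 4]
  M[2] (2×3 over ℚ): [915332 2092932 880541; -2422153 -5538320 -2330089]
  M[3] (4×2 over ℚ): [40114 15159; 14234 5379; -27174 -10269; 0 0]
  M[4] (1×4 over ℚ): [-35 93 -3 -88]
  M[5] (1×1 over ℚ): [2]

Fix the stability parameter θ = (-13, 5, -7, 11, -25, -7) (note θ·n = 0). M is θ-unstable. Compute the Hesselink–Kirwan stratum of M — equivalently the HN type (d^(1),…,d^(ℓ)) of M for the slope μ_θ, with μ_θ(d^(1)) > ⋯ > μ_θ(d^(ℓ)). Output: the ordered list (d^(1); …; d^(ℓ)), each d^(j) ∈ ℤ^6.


Barcode: M ≅ I[1,6], I[2,2], I[2,3], I[4,4]^3. HN layers by μ_θ (5 steps, strictly decreasing):
  μ^(1)=11; μ^(2)=5; μ^(3)=-1; μ^(4)=-23/5; μ^(5)=-13

((0, 0, 0, 3, 0, 0); (0, 1, 0, 0, 0, 0); (0, 1, 1, 0, 0, 0); (0, 1, 1, 1, 1, 1); (1, 0, 0, 0, 0, 0))


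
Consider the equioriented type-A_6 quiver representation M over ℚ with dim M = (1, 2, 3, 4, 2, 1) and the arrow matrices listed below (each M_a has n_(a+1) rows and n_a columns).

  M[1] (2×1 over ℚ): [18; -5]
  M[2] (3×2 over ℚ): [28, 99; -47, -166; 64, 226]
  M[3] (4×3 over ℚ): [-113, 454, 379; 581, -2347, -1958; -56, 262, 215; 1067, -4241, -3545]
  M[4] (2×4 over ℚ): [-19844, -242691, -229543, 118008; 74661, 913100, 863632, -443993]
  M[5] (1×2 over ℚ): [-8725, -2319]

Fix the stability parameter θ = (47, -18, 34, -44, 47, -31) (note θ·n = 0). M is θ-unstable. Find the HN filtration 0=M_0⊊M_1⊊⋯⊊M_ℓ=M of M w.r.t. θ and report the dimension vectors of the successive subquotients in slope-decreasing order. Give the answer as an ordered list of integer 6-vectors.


Barcode: M ≅ I[1,6], I[2,5], I[3,4], I[4,4]. HN layers by μ_θ (6 steps, strictly decreasing):
  μ^(1)=47; μ^(2)=8; μ^(3)=19/4; μ^(4)=-5; μ^(5)=-18; μ^(6)=-44

((0, 0, 0, 0, 1, 0); (0, 0, 0, 0, 1, 1); (1, 1, 1, 1, 0, 0); (0, 0, 2, 2, 0, 0); (0, 1, 0, 0, 0, 0); (0, 0, 0, 1, 0, 0))


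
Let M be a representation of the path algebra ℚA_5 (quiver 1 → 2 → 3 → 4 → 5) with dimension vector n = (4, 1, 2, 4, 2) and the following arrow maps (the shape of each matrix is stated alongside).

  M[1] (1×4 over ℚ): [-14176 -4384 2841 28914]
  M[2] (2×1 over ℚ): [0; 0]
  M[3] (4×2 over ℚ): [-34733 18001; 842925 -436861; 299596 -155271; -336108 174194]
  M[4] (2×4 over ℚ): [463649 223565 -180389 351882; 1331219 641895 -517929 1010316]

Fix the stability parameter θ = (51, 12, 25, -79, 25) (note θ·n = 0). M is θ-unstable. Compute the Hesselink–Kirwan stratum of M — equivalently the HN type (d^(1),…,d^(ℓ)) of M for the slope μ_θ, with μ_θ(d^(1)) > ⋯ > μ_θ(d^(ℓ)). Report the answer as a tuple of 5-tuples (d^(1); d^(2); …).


Via rank(M_{q-1}∘⋯∘M_p): M ≅ I[1,1]^3, I[1,2], I[3,4], I[3,5], I[4,4], I[4,5].
μ_θ-semistable layers: μ^(1)=51; μ^(2)=63/2; μ^(3)=25; μ^(4)=-27; μ^(5)=-79

((3, 0, 0, 0, 0); (1, 1, 0, 0, 0); (0, 0, 0, 0, 2); (0, 0, 2, 2, 0); (0, 0, 0, 2, 0))


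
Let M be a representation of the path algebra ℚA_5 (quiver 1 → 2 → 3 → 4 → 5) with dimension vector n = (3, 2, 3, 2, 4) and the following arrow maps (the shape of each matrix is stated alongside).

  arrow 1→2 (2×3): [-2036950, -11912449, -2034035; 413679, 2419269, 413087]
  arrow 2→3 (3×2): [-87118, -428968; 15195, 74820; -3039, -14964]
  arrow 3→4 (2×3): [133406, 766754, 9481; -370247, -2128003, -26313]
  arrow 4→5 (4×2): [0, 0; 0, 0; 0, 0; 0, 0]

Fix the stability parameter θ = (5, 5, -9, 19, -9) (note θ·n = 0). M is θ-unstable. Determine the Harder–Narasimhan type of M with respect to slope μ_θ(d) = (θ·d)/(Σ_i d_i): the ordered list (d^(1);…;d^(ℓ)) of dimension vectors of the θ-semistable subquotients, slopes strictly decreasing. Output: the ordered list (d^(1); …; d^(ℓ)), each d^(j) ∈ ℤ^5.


Via rank(M_{q-1}∘⋯∘M_p): M ≅ I[1,1], I[1,2], I[1,4], I[3,3], I[3,4], I[5,5]^4.
μ_θ-semistable layers: μ^(1)=19; μ^(2)=5; μ^(3)=1/3; μ^(4)=-9

((0, 0, 0, 2, 0); (2, 1, 0, 0, 0); (1, 1, 1, 0, 0); (0, 0, 2, 0, 4))


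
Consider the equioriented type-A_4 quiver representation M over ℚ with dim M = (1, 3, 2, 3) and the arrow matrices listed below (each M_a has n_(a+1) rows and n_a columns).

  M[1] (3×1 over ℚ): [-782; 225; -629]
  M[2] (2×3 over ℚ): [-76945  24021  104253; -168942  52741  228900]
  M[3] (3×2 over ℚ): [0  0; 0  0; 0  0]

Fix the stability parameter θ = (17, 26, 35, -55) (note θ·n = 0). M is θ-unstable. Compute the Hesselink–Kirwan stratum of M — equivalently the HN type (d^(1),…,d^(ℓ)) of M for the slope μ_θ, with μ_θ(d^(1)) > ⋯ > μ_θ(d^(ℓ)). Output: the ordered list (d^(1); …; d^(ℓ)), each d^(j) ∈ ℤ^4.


Barcode: M ≅ I[1,3], I[2,2], I[2,3], I[4,4]^3. HN layers by μ_θ (4 steps, strictly decreasing):
  μ^(1)=35; μ^(2)=26; μ^(3)=17; μ^(4)=-55

((0, 0, 2, 0); (0, 3, 0, 0); (1, 0, 0, 0); (0, 0, 0, 3))


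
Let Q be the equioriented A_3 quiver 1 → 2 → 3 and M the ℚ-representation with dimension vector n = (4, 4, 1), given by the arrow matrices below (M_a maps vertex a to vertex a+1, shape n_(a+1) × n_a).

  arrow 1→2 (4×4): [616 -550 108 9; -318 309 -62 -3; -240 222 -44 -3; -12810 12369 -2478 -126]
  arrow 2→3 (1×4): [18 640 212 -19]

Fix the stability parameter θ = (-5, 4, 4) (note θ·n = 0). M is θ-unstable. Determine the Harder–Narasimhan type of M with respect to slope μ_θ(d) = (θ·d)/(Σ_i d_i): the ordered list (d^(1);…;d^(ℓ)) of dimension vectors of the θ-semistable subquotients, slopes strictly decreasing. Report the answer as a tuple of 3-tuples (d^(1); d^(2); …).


Interval decomposition of M: I[1,1]^2, I[1,2], I[1,3], I[2,2]^2.
HN type (ℓ=2): μ^(1)=4; μ^(2)=-5

((0, 4, 1); (4, 0, 0))


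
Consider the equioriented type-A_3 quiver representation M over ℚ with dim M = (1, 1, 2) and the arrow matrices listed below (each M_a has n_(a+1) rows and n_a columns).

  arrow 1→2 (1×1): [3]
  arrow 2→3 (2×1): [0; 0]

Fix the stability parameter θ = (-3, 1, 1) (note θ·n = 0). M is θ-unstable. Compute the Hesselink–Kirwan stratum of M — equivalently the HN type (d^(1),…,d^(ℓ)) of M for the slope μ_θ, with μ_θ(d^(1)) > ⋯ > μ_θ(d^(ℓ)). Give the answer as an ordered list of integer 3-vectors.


Via rank(M_{q-1}∘⋯∘M_p): M ≅ I[1,2], I[3,3]^2.
μ_θ-semistable layers: μ^(1)=1; μ^(2)=-3

((0, 1, 2); (1, 0, 0))


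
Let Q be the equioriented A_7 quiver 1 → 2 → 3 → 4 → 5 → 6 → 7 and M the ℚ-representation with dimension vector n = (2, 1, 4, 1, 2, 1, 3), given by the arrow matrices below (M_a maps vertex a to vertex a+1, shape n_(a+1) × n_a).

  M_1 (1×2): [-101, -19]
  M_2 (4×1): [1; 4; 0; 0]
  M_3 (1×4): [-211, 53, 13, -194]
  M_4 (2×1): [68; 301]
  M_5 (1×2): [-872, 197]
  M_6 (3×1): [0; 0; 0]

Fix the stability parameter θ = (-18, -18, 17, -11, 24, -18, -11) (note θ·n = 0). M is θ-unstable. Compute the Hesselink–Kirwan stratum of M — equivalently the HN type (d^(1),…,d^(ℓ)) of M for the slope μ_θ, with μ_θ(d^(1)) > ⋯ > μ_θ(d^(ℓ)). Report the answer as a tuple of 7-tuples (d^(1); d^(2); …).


Via rank(M_{q-1}∘⋯∘M_p): M ≅ I[1,1], I[1,6], I[3,3]^3, I[5,5], I[7,7]^3.
μ_θ-semistable layers: μ^(1)=24; μ^(2)=17; μ^(3)=3; μ^(4)=-11; μ^(5)=-18

((0, 0, 0, 0, 1, 0, 0); (0, 0, 3, 0, 0, 0, 0); (0, 0, 1, 1, 1, 1, 0); (0, 0, 0, 0, 0, 0, 3); (2, 1, 0, 0, 0, 0, 0))


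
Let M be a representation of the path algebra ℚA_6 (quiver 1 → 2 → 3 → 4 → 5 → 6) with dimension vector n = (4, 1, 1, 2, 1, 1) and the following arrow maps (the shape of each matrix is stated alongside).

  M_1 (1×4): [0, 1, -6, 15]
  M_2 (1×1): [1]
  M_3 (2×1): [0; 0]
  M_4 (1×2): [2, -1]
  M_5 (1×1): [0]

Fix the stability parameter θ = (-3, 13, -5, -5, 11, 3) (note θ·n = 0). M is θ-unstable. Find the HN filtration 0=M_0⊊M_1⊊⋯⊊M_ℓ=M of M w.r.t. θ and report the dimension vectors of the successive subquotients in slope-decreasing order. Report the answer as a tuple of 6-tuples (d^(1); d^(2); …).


Barcode: M ≅ I[1,1]^3, I[1,3], I[4,4], I[4,5], I[6,6]. HN layers by μ_θ (5 steps, strictly decreasing):
  μ^(1)=11; μ^(2)=4; μ^(3)=3; μ^(4)=-3; μ^(5)=-5

((0, 0, 0, 0, 1, 0); (0, 1, 1, 0, 0, 0); (0, 0, 0, 0, 0, 1); (4, 0, 0, 0, 0, 0); (0, 0, 0, 2, 0, 0))


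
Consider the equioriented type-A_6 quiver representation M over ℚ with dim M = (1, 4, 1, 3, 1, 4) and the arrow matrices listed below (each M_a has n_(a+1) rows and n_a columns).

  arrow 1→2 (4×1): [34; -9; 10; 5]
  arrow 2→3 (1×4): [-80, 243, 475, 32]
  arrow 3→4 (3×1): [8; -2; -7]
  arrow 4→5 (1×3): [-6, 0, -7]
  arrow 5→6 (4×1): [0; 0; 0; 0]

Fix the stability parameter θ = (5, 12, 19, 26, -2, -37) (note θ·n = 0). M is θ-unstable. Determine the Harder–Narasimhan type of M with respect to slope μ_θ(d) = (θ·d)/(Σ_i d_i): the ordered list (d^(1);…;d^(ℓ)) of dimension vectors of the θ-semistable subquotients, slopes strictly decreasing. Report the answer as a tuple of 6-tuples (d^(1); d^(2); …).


Via rank(M_{q-1}∘⋯∘M_p): M ≅ I[1,5], I[2,2]^3, I[4,4]^2, I[6,6]^4.
μ_θ-semistable layers: μ^(1)=26; μ^(2)=43/3; μ^(3)=12; μ^(4)=5; μ^(5)=-37

((0, 0, 0, 2, 0, 0); (0, 0, 1, 1, 1, 0); (0, 4, 0, 0, 0, 0); (1, 0, 0, 0, 0, 0); (0, 0, 0, 0, 0, 4))


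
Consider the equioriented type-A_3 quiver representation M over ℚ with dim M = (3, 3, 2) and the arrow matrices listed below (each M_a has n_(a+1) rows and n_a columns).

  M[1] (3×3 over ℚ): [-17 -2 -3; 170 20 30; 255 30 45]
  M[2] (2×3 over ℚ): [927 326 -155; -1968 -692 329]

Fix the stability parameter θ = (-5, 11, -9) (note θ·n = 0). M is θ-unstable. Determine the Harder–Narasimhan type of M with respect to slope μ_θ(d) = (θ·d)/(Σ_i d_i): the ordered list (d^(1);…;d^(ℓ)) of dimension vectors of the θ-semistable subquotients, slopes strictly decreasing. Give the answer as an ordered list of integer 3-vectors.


Barcode: M ≅ I[1,1]^2, I[1,3], I[2,2], I[2,3]. HN layers by μ_θ (3 steps, strictly decreasing):
  μ^(1)=11; μ^(2)=1; μ^(3)=-5

((0, 1, 0); (0, 2, 2); (3, 0, 0))


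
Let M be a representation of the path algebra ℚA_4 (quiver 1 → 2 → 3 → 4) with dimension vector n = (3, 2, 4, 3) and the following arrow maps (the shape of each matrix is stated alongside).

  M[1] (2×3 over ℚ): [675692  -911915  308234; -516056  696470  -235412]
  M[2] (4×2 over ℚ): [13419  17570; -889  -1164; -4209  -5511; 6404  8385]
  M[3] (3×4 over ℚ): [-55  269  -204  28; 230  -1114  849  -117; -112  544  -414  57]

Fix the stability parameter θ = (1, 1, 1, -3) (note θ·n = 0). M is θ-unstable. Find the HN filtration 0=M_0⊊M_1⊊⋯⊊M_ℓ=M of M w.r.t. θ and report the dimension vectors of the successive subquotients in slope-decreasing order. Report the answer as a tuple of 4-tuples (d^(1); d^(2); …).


Via rank(M_{q-1}∘⋯∘M_p): M ≅ I[1,1]^2, I[1,4], I[2,4], I[3,3], I[3,4].
μ_θ-semistable layers: μ^(1)=1; μ^(2)=0; μ^(3)=-1/3; μ^(4)=-1

((2, 0, 1, 0); (1, 1, 1, 1); (0, 1, 1, 1); (0, 0, 1, 1))


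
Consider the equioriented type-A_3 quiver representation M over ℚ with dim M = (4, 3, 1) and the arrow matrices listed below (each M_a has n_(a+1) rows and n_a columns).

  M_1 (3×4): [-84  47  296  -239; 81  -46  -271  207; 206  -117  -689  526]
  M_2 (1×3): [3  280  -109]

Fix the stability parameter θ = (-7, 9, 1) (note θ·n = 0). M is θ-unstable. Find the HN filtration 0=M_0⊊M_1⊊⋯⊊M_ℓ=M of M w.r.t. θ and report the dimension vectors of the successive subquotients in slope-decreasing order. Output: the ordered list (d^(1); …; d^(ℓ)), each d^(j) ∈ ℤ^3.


Via rank(M_{q-1}∘⋯∘M_p): M ≅ I[1,1], I[1,2]^2, I[1,3].
μ_θ-semistable layers: μ^(1)=9; μ^(2)=5; μ^(3)=-7

((0, 2, 0); (0, 1, 1); (4, 0, 0))


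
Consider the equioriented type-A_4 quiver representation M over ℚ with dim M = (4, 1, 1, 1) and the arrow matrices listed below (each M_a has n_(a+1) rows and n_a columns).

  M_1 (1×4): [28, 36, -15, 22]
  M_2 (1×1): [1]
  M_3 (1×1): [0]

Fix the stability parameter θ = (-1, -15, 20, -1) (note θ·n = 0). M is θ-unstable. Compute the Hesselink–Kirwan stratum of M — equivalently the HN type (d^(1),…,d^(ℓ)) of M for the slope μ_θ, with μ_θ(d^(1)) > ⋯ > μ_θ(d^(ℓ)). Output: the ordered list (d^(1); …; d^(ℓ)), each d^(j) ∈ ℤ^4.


Interval decomposition of M: I[1,1]^3, I[1,3], I[4,4].
HN type (ℓ=3): μ^(1)=20; μ^(2)=-1; μ^(3)=-8

((0, 0, 1, 0); (3, 0, 0, 1); (1, 1, 0, 0))


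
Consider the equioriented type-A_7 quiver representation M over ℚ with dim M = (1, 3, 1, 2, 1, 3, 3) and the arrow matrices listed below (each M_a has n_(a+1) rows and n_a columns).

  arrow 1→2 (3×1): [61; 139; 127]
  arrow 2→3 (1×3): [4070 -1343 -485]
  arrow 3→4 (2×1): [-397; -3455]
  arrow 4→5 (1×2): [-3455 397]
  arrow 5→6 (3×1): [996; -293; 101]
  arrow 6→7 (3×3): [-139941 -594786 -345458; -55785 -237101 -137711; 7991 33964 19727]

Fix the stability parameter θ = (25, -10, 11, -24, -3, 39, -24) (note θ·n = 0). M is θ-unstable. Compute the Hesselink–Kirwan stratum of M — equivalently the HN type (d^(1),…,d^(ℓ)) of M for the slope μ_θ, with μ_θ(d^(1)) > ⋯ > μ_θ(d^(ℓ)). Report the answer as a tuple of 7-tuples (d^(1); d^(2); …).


Interval decomposition of M: I[1,4], I[2,2]^2, I[4,7], I[6,7]^2.
HN type (ℓ=5): μ^(1)=15/2; μ^(2)=1/2; μ^(3)=-3; μ^(4)=-10; μ^(5)=-24

((0, 0, 0, 0, 0, 3, 3); (1, 1, 1, 1, 0, 0, 0); (0, 0, 0, 0, 1, 0, 0); (0, 2, 0, 0, 0, 0, 0); (0, 0, 0, 1, 0, 0, 0))


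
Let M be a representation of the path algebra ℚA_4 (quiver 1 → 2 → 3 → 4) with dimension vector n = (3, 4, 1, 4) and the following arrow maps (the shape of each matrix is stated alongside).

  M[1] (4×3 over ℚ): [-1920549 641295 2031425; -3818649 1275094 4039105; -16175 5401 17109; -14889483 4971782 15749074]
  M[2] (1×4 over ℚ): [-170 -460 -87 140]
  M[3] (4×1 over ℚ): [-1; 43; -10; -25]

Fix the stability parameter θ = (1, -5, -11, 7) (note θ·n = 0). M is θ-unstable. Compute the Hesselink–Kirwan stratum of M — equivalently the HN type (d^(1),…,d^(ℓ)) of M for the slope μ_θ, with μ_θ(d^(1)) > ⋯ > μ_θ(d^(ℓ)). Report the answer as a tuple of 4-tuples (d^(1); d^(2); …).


Interval decomposition of M: I[1,2]^2, I[1,4], I[2,2], I[4,4]^3.
HN type (ℓ=3): μ^(1)=7; μ^(2)=-2; μ^(3)=-5

((0, 0, 0, 4); (2, 2, 0, 0); (1, 2, 1, 0))


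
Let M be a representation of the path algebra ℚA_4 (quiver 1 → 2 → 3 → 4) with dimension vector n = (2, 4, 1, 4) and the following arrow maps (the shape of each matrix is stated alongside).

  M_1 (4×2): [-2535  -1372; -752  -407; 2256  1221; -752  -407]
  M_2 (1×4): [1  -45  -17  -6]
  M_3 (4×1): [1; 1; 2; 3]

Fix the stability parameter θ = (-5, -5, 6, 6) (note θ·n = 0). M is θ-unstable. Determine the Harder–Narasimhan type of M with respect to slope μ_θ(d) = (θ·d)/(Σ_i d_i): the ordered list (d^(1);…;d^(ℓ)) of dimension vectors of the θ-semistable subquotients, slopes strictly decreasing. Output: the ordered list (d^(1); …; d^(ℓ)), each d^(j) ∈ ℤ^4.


Barcode: M ≅ I[1,2], I[1,4], I[2,2]^2, I[4,4]^3. HN layers by μ_θ (2 steps, strictly decreasing):
  μ^(1)=6; μ^(2)=-5

((0, 0, 1, 4); (2, 4, 0, 0))


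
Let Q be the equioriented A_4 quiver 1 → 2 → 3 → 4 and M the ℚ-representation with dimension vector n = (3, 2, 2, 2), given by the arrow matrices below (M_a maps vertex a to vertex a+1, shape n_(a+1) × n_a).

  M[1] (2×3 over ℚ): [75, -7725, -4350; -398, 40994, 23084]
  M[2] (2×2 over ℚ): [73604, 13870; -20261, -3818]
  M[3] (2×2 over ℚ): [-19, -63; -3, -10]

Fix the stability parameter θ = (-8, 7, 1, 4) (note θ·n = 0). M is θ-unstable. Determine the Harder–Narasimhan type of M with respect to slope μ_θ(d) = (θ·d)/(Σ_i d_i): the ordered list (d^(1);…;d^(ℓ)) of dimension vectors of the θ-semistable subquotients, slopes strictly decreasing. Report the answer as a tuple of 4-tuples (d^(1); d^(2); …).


Barcode: M ≅ I[1,1]^2, I[1,4], I[2,4]. HN layers by μ_θ (2 steps, strictly decreasing):
  μ^(1)=4; μ^(2)=-8

((0, 2, 2, 2); (3, 0, 0, 0))


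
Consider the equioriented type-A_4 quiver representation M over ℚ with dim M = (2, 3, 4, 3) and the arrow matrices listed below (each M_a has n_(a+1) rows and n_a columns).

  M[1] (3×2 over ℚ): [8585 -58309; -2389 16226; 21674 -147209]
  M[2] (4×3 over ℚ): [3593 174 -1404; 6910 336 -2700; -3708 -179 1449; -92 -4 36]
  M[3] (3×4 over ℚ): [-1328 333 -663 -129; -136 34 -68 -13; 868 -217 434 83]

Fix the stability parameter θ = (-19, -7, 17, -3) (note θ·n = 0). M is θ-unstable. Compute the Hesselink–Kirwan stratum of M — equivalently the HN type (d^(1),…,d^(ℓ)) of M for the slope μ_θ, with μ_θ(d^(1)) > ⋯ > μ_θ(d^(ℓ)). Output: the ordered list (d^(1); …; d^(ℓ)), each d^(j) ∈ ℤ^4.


Via rank(M_{q-1}∘⋯∘M_p): M ≅ I[1,2], I[1,4], I[2,4], I[3,3], I[3,4].
μ_θ-semistable layers: μ^(1)=17; μ^(2)=7; μ^(3)=-7; μ^(4)=-19

((0, 0, 1, 0); (0, 0, 3, 3); (0, 3, 0, 0); (2, 0, 0, 0))


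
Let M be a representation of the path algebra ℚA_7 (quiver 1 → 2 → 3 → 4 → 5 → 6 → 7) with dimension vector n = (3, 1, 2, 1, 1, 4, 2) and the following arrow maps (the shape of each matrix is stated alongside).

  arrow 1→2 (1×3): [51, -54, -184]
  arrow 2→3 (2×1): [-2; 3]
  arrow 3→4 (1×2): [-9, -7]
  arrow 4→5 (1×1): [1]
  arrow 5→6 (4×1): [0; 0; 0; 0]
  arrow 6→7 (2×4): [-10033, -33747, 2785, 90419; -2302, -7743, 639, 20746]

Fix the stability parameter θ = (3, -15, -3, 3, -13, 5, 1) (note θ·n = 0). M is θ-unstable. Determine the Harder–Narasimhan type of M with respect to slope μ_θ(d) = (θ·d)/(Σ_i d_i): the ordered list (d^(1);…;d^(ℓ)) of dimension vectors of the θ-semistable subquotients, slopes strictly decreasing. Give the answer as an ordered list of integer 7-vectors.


Barcode: M ≅ I[1,1]^2, I[1,5], I[3,3], I[6,6]^2, I[6,7]^2. HN layers by μ_θ (5 steps, strictly decreasing):
  μ^(1)=5; μ^(2)=3; μ^(3)=-3; μ^(4)=-13/3; μ^(5)=-6

((0, 0, 0, 0, 0, 2, 0); (2, 0, 0, 0, 0, 2, 2); (0, 0, 1, 0, 0, 0, 0); (0, 0, 1, 1, 1, 0, 0); (1, 1, 0, 0, 0, 0, 0))


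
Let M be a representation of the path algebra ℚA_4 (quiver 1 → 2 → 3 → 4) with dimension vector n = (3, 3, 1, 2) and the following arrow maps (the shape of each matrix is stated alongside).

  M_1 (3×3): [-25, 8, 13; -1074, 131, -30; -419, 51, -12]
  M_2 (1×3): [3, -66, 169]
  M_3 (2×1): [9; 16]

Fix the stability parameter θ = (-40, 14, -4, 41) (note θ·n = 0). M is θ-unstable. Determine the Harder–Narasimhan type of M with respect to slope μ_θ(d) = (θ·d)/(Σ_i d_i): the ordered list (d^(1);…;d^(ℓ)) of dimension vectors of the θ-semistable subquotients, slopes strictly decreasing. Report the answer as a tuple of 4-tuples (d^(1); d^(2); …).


Barcode: M ≅ I[1,2]^2, I[1,4], I[4,4]. HN layers by μ_θ (4 steps, strictly decreasing):
  μ^(1)=41; μ^(2)=14; μ^(3)=5; μ^(4)=-40

((0, 0, 0, 2); (0, 2, 0, 0); (0, 1, 1, 0); (3, 0, 0, 0))


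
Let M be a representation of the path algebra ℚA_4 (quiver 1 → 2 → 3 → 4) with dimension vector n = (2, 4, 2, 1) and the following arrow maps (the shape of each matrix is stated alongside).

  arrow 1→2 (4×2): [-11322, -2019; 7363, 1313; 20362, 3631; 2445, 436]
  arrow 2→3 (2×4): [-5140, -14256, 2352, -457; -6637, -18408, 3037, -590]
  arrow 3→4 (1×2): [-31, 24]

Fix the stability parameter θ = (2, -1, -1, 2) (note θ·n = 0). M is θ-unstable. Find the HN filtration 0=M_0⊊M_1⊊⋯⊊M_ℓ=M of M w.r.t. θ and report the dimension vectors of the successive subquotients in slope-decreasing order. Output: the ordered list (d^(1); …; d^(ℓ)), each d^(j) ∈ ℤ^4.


Barcode: M ≅ I[1,3], I[1,4], I[2,2]^2. HN layers by μ_θ (3 steps, strictly decreasing):
  μ^(1)=2; μ^(2)=0; μ^(3)=-1

((0, 0, 0, 1); (2, 2, 2, 0); (0, 2, 0, 0))


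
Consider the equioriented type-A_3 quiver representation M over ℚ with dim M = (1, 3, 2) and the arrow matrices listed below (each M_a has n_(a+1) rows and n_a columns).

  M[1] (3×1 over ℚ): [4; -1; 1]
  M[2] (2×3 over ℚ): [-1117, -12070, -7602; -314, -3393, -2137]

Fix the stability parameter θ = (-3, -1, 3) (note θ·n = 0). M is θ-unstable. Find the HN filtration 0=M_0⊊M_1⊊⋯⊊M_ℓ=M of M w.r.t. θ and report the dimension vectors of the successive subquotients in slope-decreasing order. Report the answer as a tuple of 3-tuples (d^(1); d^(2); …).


Via rank(M_{q-1}∘⋯∘M_p): M ≅ I[1,2], I[2,3]^2.
μ_θ-semistable layers: μ^(1)=3; μ^(2)=-1; μ^(3)=-3

((0, 0, 2); (0, 3, 0); (1, 0, 0))


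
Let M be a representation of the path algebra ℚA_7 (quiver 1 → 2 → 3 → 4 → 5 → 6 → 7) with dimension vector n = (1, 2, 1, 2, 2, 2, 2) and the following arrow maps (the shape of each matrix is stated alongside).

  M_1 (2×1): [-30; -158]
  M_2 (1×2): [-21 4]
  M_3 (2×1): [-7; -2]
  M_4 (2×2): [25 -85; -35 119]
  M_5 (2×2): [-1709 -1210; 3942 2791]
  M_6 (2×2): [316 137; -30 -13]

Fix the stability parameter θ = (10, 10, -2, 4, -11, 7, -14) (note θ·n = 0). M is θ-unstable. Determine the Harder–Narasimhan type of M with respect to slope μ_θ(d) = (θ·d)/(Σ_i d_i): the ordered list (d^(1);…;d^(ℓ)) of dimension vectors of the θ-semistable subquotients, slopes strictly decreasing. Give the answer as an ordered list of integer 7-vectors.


Via rank(M_{q-1}∘⋯∘M_p): M ≅ I[1,7], I[2,2], I[4,4], I[5,7].
μ_θ-semistable layers: μ^(1)=10; μ^(2)=4; μ^(3)=4/7; μ^(4)=-7/2; μ^(5)=-11

((0, 1, 0, 0, 0, 0, 0); (0, 0, 0, 1, 0, 0, 0); (1, 1, 1, 1, 1, 1, 1); (0, 0, 0, 0, 0, 1, 1); (0, 0, 0, 0, 1, 0, 0))


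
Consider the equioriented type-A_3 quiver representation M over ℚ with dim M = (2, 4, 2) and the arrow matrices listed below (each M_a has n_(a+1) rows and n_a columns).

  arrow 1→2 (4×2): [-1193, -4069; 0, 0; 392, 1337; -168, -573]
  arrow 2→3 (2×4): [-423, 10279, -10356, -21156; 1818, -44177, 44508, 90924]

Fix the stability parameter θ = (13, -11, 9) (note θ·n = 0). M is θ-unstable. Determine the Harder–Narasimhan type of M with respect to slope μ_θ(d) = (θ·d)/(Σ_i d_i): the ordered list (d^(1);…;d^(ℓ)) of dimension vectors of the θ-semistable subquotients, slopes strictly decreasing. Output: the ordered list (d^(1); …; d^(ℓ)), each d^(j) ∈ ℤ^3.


Interval decomposition of M: I[1,2], I[1,3], I[2,2], I[2,3].
HN type (ℓ=3): μ^(1)=9; μ^(2)=1; μ^(3)=-11

((0, 0, 2); (2, 2, 0); (0, 2, 0))


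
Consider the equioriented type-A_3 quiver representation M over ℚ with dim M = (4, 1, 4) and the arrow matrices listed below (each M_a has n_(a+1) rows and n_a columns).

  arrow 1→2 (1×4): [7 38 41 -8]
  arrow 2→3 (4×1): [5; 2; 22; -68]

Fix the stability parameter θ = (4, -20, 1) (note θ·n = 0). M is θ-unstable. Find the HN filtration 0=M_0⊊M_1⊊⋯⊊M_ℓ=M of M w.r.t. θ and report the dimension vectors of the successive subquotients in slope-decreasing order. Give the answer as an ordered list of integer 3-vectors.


Barcode: M ≅ I[1,1]^3, I[1,3], I[3,3]^3. HN layers by μ_θ (3 steps, strictly decreasing):
  μ^(1)=4; μ^(2)=1; μ^(3)=-8

((3, 0, 0); (0, 0, 4); (1, 1, 0))


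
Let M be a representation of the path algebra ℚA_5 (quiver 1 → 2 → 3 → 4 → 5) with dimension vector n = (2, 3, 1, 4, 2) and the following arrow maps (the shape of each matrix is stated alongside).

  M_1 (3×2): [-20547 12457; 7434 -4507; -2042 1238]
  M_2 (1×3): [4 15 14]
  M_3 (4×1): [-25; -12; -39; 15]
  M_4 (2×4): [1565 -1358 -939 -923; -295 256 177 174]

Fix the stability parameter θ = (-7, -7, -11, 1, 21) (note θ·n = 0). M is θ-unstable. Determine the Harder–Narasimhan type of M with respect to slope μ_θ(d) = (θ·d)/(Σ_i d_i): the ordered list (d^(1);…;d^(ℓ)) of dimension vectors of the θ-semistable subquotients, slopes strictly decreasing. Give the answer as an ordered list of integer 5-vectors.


Barcode: M ≅ I[1,2], I[1,5], I[2,2], I[4,4]^2, I[4,5]. HN layers by μ_θ (4 steps, strictly decreasing):
  μ^(1)=21; μ^(2)=1; μ^(3)=-7; μ^(4)=-25/3

((0, 0, 0, 0, 2); (0, 0, 0, 4, 0); (1, 2, 0, 0, 0); (1, 1, 1, 0, 0))


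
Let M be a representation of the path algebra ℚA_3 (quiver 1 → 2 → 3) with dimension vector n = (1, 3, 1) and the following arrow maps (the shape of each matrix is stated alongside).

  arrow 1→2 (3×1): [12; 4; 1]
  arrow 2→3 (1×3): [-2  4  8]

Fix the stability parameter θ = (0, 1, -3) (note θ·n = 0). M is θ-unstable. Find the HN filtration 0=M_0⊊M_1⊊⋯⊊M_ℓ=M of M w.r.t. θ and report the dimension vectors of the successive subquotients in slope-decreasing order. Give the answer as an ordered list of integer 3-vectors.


Barcode: M ≅ I[1,2], I[2,2], I[2,3]. HN layers by μ_θ (3 steps, strictly decreasing):
  μ^(1)=1; μ^(2)=0; μ^(3)=-1

((0, 2, 0); (1, 0, 0); (0, 1, 1))
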